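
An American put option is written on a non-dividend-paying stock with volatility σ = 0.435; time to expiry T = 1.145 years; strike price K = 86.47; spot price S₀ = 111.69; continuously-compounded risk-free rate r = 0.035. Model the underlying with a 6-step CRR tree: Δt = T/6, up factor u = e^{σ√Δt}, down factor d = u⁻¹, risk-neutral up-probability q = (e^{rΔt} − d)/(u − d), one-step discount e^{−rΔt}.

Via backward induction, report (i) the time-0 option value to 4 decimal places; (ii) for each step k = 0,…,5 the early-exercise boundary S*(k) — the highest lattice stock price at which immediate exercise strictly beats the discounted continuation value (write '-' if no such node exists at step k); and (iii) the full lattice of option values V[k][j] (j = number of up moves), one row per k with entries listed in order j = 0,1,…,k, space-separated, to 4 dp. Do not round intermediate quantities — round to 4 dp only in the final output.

Δt=0.19083  u=1.20928  d=0.82694  q=0.47016  discount=0.99334
step 6 (expiry): payoffs max(K−S,0) = 50.7553 34.2421 10.0937 0.0000 0.0000 0.0000 0.0000
step 5: (k=5,j=0): S=43.1892, (K−S)⁺=43.2808, hold=42.7052 ⇒ V=43.2808 exercise | (k=5,j=1): S=63.1583, (K−S)⁺=23.3117, hold=22.7360 ⇒ V=23.3117 exercise | (k=5,j=2): S=92.3605, (K−S)⁺=0.0000, hold=5.3124 ⇒ V=5.3124 continue | (k=5,j=3): S=135.0648, (K−S)⁺=0.0000, hold=0.0000 ⇒ V=0.0000 continue | (k=5,j=4): S=197.5140, (K−S)⁺=0.0000, hold=0.0000 ⇒ V=0.0000 continue | (k=5,j=5): S=288.8376, (K−S)⁺=0.0000, hold=0.0000 ⇒ V=0.0000 continue  boundary S*=63.1583
step 4: (k=4,j=0): S=52.2279, (K−S)⁺=34.2421, hold=33.6665 ⇒ V=34.2421 exercise | (k=4,j=1): S=76.3763, (K−S)⁺=10.0937, hold=14.7502 ⇒ V=14.7502 continue | (k=4,j=2): S=111.6900, (K−S)⁺=0.0000, hold=2.7960 ⇒ V=2.7960 continue | (k=4,j=3): S=163.3315, (K−S)⁺=0.0000, hold=0.0000 ⇒ V=0.0000 continue | (k=4,j=4): S=238.8503, (K−S)⁺=0.0000, hold=0.0000 ⇒ V=0.0000 continue  boundary S*=52.2279
step 3: (k=3,j=0): S=63.1583, (K−S)⁺=23.3117, hold=24.9108 ⇒ V=24.9108 continue | (k=3,j=1): S=92.3605, (K−S)⁺=0.0000, hold=9.0690 ⇒ V=9.0690 continue | (k=3,j=2): S=135.0648, (K−S)⁺=0.0000, hold=1.4716 ⇒ V=1.4716 continue | (k=3,j=3): S=197.5140, (K−S)⁺=0.0000, hold=0.0000 ⇒ V=0.0000 continue  boundary S*=-
step 2: (k=2,j=0): S=76.3763, (K−S)⁺=10.0937, hold=17.3463 ⇒ V=17.3463 continue | (k=2,j=1): S=111.6900, (K−S)⁺=0.0000, hold=5.4604 ⇒ V=5.4604 continue | (k=2,j=2): S=163.3315, (K−S)⁺=0.0000, hold=0.7745 ⇒ V=0.7745 continue  boundary S*=-
step 1: (k=1,j=0): S=92.3605, (K−S)⁺=0.0000, hold=11.6797 ⇒ V=11.6797 continue | (k=1,j=1): S=135.0648, (K−S)⁺=0.0000, hold=3.2356 ⇒ V=3.2356 continue  boundary S*=-
step 0: (k=0,j=0): S=111.6900, (K−S)⁺=0.0000, hold=7.6583 ⇒ V=7.6583 continue  boundary S*=-

price = 7.6583
boundary = - - - - 52.2279 63.1583
tree:
7.6583
11.6797 3.2356
17.3463 5.4604 0.7745
24.9108 9.0690 1.4716 0.0000
34.2421 14.7502 2.7960 0.0000 0.0000
43.2808 23.3117 5.3124 0.0000 0.0000 0.0000
50.7553 34.2421 10.0937 0.0000 0.0000 0.0000 0.0000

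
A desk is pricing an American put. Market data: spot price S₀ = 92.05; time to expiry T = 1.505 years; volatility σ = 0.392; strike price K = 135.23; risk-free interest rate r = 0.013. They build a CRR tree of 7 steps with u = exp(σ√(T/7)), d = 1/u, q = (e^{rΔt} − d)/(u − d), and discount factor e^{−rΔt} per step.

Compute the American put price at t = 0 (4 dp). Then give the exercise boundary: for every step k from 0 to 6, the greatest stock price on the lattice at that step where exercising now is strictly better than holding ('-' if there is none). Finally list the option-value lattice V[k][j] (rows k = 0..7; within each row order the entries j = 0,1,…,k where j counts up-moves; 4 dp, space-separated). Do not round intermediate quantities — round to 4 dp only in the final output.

price = 48.4723
boundary = - - 63.9951 53.3590 63.9951 76.7512 92.0500
tree:
48.4723
59.7209 35.6848
71.2349 46.6927 23.0996
81.8710 58.8750 32.8086 11.9489
90.7393 71.2349 44.8579 18.9950 3.8272
98.1337 81.8710 58.4788 29.2896 7.1383 0.0000
104.2991 90.7393 71.2349 43.1800 13.3137 0.0000 0.0000
109.4399 98.1337 81.8710 58.4788 24.8317 0.0000 0.0000 0.0000

params: Δt=0.21500 u=1.19933 d=0.83380 q=0.46234 e^(-rΔt)=0.99721
t_7 payoffs: 109.4399 98.1337 81.8710 58.4788 24.8317 0.0000 0.0000 0.0000
t_6: node(6,0) S=30.9309 payoff=104.2991 vs cont=103.9217 → 104.2991 [stop]  node(6,1) S=44.4907 payoff=90.7393 vs cont=90.3619 → 90.7393 [stop]  node(6,2) S=63.9951 payoff=71.2349 vs cont=70.8575 → 71.2349 [stop]  node(6,3) S=92.0500 payoff=43.1800 vs cont=42.8026 → 43.1800 [stop]  node(6,4) S=132.4040 payoff=2.8260 vs cont=13.3137 → 13.3137 [wait]  node(6,5) S=190.4488 payoff=0.0000 vs cont=0.0000 → 0.0000 [wait]  node(6,6) S=273.9401 payoff=0.0000 vs cont=0.0000 → 0.0000 [wait]  ⇒ S*(6)=92.0500
t_5: node(5,0) S=37.0963 payoff=98.1337 vs cont=97.7563 → 98.1337 [stop]  node(5,1) S=53.3590 payoff=81.8710 vs cont=81.4935 → 81.8710 [stop]  node(5,2) S=76.7512 payoff=58.4788 vs cont=58.1014 → 58.4788 [stop]  node(5,3) S=110.3983 payoff=24.8317 vs cont=29.2896 → 29.2896 [wait]  node(5,4) S=158.7961 payoff=0.0000 vs cont=7.1383 → 7.1383 [wait]  node(5,5) S=228.4110 payoff=0.0000 vs cont=0.0000 → 0.0000 [wait]  ⇒ S*(5)=76.7512
t_4: node(4,0) S=44.4907 payoff=90.7393 vs cont=90.3619 → 90.7393 [stop]  node(4,1) S=63.9951 payoff=71.2349 vs cont=70.8575 → 71.2349 [stop]  node(4,2) S=92.0500 payoff=43.1800 vs cont=44.8579 → 44.8579 [wait]  node(4,3) S=132.4040 payoff=2.8260 vs cont=18.9950 → 18.9950 [wait]  node(4,4) S=190.4488 payoff=0.0000 vs cont=3.8272 → 3.8272 [wait]  ⇒ S*(4)=63.9951
t_3: node(3,0) S=53.3590 payoff=81.8710 vs cont=81.4935 → 81.8710 [stop]  node(3,1) S=76.7512 payoff=58.4788 vs cont=58.8750 → 58.8750 [wait]  node(3,2) S=110.3983 payoff=24.8317 vs cont=32.8086 → 32.8086 [wait]  node(3,3) S=158.7961 payoff=0.0000 vs cont=11.9489 → 11.9489 [wait]  ⇒ S*(3)=53.3590
t_2: node(2,0) S=63.9951 payoff=71.2349 vs cont=71.0401 → 71.2349 [stop]  node(2,1) S=92.0500 payoff=43.1800 vs cont=46.6927 → 46.6927 [wait]  node(2,2) S=132.4040 payoff=2.8260 vs cont=23.0996 → 23.0996 [wait]  ⇒ S*(2)=63.9951
t_1: node(1,0) S=76.7512 payoff=58.4788 vs cont=59.7209 → 59.7209 [wait]  node(1,1) S=110.3983 payoff=24.8317 vs cont=35.6848 → 35.6848 [wait]  ⇒ S*(1)=-
t_0: node(0,0) S=92.0500 payoff=43.1800 vs cont=48.4723 → 48.4723 [wait]  ⇒ S*(0)=-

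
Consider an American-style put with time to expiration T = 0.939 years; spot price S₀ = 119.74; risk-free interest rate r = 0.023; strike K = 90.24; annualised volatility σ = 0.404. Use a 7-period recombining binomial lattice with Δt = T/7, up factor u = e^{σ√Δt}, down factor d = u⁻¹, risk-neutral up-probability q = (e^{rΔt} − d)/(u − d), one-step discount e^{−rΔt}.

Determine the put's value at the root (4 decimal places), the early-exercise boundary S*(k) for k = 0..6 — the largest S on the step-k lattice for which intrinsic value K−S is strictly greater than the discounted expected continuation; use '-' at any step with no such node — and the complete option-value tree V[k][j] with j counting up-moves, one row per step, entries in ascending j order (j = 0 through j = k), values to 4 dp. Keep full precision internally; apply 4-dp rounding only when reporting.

price = 5.3623
boundary = - - - - - 57.1390 66.2513
tree:
5.3623
8.2212 2.2182
12.2948 3.7449 0.5349
17.8315 6.2182 1.0190 0.0000
24.8880 10.1008 1.9413 0.0000 0.0000
33.1010 15.9175 3.6984 0.0000 0.0000 0.0000
40.9599 23.9887 7.0459 0.0000 0.0000 0.0000 0.0000
47.7379 33.1010 13.4233 0.0000 0.0000 0.0000 0.0000 0.0000

params: Δt=0.13414 u=1.15947 d=0.86246 q=0.47348 e^(-rΔt)=0.99692
t_7 payoffs: 47.7379 33.1010 13.4233 0.0000 0.0000 0.0000 0.0000 0.0000
t_6: node(6,0) S=49.2801 payoff=40.9599 vs cont=40.6819 → 40.9599 [stop]  node(6,1) S=66.2513 payoff=23.9887 vs cont=23.7108 → 23.9887 [stop]  node(6,2) S=89.0670 payoff=1.1730 vs cont=7.0459 → 7.0459 [wait]  node(6,3) S=119.7400 payoff=0.0000 vs cont=0.0000 → 0.0000 [wait]  node(6,4) S=160.9763 payoff=0.0000 vs cont=0.0000 → 0.0000 [wait]  node(6,5) S=216.4135 payoff=0.0000 vs cont=0.0000 → 0.0000 [wait]  node(6,6) S=290.9424 payoff=0.0000 vs cont=0.0000 → 0.0000 [wait]  ⇒ S*(6)=66.2513
t_5: node(5,0) S=57.1390 payoff=33.1010 vs cont=32.8230 → 33.1010 [stop]  node(5,1) S=76.8167 payoff=13.4233 vs cont=15.9175 → 15.9175 [wait]  node(5,2) S=103.2709 payoff=0.0000 vs cont=3.6984 → 3.6984 [wait]  node(5,3) S=138.8355 payoff=0.0000 vs cont=0.0000 → 0.0000 [wait]  node(5,4) S=186.6479 payoff=0.0000 vs cont=0.0000 → 0.0000 [wait]  node(5,5) S=250.9260 payoff=0.0000 vs cont=0.0000 → 0.0000 [wait]  ⇒ S*(5)=57.1390
t_4: node(4,0) S=66.2513 payoff=23.9887 vs cont=24.8880 → 24.8880 [wait]  node(4,1) S=89.0670 payoff=1.1730 vs cont=10.1008 → 10.1008 [wait]  node(4,2) S=119.7400 payoff=0.0000 vs cont=1.9413 → 1.9413 [wait]  node(4,3) S=160.9763 payoff=0.0000 vs cont=0.0000 → 0.0000 [wait]  node(4,4) S=216.4135 payoff=0.0000 vs cont=0.0000 → 0.0000 [wait]  ⇒ S*(4)=-
t_3: node(3,0) S=76.8167 payoff=13.4233 vs cont=17.8315 → 17.8315 [wait]  node(3,1) S=103.2709 payoff=0.0000 vs cont=6.2182 → 6.2182 [wait]  node(3,2) S=138.8355 payoff=0.0000 vs cont=1.0190 → 1.0190 [wait]  node(3,3) S=186.6479 payoff=0.0000 vs cont=0.0000 → 0.0000 [wait]  ⇒ S*(3)=-
t_2: node(2,0) S=89.0670 payoff=1.1730 vs cont=12.2948 → 12.2948 [wait]  node(2,1) S=119.7400 payoff=0.0000 vs cont=3.7449 → 3.7449 [wait]  node(2,2) S=160.9763 payoff=0.0000 vs cont=0.5349 → 0.5349 [wait]  ⇒ S*(2)=-
t_1: node(1,0) S=103.2709 payoff=0.0000 vs cont=8.2212 → 8.2212 [wait]  node(1,1) S=138.8355 payoff=0.0000 vs cont=2.2182 → 2.2182 [wait]  ⇒ S*(1)=-
t_0: node(0,0) S=119.7400 payoff=0.0000 vs cont=5.3623 → 5.3623 [wait]  ⇒ S*(0)=-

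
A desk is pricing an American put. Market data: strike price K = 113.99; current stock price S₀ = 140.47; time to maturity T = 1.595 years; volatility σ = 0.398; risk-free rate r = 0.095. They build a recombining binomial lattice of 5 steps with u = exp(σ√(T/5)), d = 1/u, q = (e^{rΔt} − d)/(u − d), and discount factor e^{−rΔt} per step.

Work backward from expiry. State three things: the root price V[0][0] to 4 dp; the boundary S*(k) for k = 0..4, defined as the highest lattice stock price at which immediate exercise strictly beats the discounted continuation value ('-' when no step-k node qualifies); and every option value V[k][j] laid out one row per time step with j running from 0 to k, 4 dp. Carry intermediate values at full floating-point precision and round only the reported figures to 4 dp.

price = 8.6446
boundary = - - - 71.5661 89.6051
tree:
8.6446
15.2419 2.8737
26.0334 5.8684 0.1910
42.4239 11.9699 0.4034 0.0000
56.8313 24.3849 0.8519 0.0000 0.0000
68.3383 42.4239 1.7990 0.0000 0.0000 0.0000

Δt=0.31900  u=1.25206  d=0.79868  q=0.51190  discount=0.97015
step 5 (expiry): payoffs max(K−S,0) = 68.3383 42.4239 1.7990 0.0000 0.0000 0.0000
step 4: (k=4,j=0): S=57.1587, (K−S)⁺=56.8313, hold=53.4287 ⇒ V=56.8313 exercise | (k=4,j=1): S=89.6051, (K−S)⁺=24.3849, hold=20.9822 ⇒ V=24.3849 exercise | (k=4,j=2): S=140.4700, (K−S)⁺=0.0000, hold=0.8519 ⇒ V=0.8519 continue | (k=4,j=3): S=220.2086, (K−S)⁺=0.0000, hold=0.0000 ⇒ V=0.0000 continue | (k=4,j=4): S=345.2114, (K−S)⁺=0.0000, hold=0.0000 ⇒ V=0.0000 continue  boundary S*=89.6051
step 3: (k=3,j=0): S=71.5661, (K−S)⁺=42.4239, hold=39.0212 ⇒ V=42.4239 exercise | (k=3,j=1): S=112.1910, (K−S)⁺=1.7990, hold=11.9699 ⇒ V=11.9699 continue | (k=3,j=2): S=175.8770, (K−S)⁺=0.0000, hold=0.4034 ⇒ V=0.4034 continue | (k=3,j=3): S=275.7146, (K−S)⁺=0.0000, hold=0.0000 ⇒ V=0.0000 continue  boundary S*=71.5661
step 2: (k=2,j=0): S=89.6051, (K−S)⁺=24.3849, hold=26.0334 ⇒ V=26.0334 continue | (k=2,j=1): S=140.4700, (K−S)⁺=0.0000, hold=5.8684 ⇒ V=5.8684 continue | (k=2,j=2): S=220.2086, (K−S)⁺=0.0000, hold=0.1910 ⇒ V=0.1910 continue  boundary S*=-
step 1: (k=1,j=0): S=112.1910, (K−S)⁺=1.7990, hold=15.2419 ⇒ V=15.2419 continue | (k=1,j=1): S=175.8770, (K−S)⁺=0.0000, hold=2.8737 ⇒ V=2.8737 continue  boundary S*=-
step 0: (k=0,j=0): S=140.4700, (K−S)⁺=0.0000, hold=8.6446 ⇒ V=8.6446 continue  boundary S*=-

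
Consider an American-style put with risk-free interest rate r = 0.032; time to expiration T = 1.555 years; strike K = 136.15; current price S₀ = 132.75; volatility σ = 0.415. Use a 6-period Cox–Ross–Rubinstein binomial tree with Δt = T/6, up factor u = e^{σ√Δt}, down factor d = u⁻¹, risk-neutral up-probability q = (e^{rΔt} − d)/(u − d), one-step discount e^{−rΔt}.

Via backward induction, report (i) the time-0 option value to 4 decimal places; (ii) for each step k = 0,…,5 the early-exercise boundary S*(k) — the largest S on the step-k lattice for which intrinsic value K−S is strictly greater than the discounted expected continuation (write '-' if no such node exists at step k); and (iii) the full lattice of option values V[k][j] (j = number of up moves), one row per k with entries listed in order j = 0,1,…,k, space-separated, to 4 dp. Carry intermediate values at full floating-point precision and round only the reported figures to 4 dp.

price = 25.7490
boundary = - - - 70.4327 87.0017 107.4685
tree:
25.7490
36.6226 13.7950
50.2041 21.7712 4.9355
65.7173 33.3896 8.8959 0.5023
79.1308 49.1483 15.9950 0.9502 0.0000
89.9898 65.7173 28.6815 1.7974 0.0000 0.0000
98.7808 79.1308 49.1483 3.4000 0.0000 0.0000 0.0000

params: Δt=0.25917 u=1.23525 d=0.80956 q=0.46694 e^(-rΔt)=0.99174
t_6 payoffs: 98.7808 79.1308 49.1483 3.4000 0.0000 0.0000 0.0000
t_5: node(5,0) S=46.1602 payoff=89.9898 vs cont=88.8653 → 89.9898 [stop]  node(5,1) S=70.4327 payoff=65.7173 vs cont=64.5928 → 65.7173 [stop]  node(5,2) S=107.4685 payoff=28.6815 vs cont=27.5570 → 28.6815 [stop]  node(5,3) S=163.9789 payoff=0.0000 vs cont=1.7974 → 1.7974 [wait]  node(5,4) S=250.2042 payoff=0.0000 vs cont=0.0000 → 0.0000 [wait]  node(5,5) S=381.7696 payoff=0.0000 vs cont=0.0000 → 0.0000 [wait]  ⇒ S*(5)=107.4685
t_4: node(4,0) S=57.0192 payoff=79.1308 vs cont=78.0063 → 79.1308 [stop]  node(4,1) S=87.0017 payoff=49.1483 vs cont=48.0238 → 49.1483 [stop]  node(4,2) S=132.7500 payoff=3.4000 vs cont=15.9950 → 15.9950 [wait]  node(4,3) S=202.5542 payoff=0.0000 vs cont=0.9502 → 0.9502 [wait]  node(4,4) S=309.0637 payoff=0.0000 vs cont=0.0000 → 0.0000 [wait]  ⇒ S*(4)=87.0017
t_3: node(3,0) S=70.4327 payoff=65.7173 vs cont=64.5928 → 65.7173 [stop]  node(3,1) S=107.4685 payoff=28.6815 vs cont=33.3896 → 33.3896 [wait]  node(3,2) S=163.9789 payoff=0.0000 vs cont=8.8959 → 8.8959 [wait]  node(3,3) S=250.2042 payoff=0.0000 vs cont=0.5023 → 0.5023 [wait]  ⇒ S*(3)=70.4327
t_2: node(2,0) S=87.0017 payoff=49.1483 vs cont=50.2041 → 50.2041 [wait]  node(2,1) S=132.7500 payoff=3.4000 vs cont=21.7712 → 21.7712 [wait]  node(2,2) S=202.5542 payoff=0.0000 vs cont=4.9355 → 4.9355 [wait]  ⇒ S*(2)=-
t_1: node(1,0) S=107.4685 payoff=28.6815 vs cont=36.6226 → 36.6226 [wait]  node(1,1) S=163.9789 payoff=0.0000 vs cont=13.7950 → 13.7950 [wait]  ⇒ S*(1)=-
t_0: node(0,0) S=132.7500 payoff=3.4000 vs cont=25.7490 → 25.7490 [wait]  ⇒ S*(0)=-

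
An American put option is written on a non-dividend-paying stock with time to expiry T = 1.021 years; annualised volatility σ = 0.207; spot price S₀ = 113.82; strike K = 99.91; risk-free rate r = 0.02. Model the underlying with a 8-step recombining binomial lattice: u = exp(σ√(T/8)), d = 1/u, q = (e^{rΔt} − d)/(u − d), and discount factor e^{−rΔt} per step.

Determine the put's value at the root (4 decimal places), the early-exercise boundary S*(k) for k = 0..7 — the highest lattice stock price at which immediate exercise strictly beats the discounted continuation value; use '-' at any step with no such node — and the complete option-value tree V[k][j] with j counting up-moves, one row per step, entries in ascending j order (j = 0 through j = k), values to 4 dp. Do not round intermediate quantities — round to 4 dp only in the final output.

Δt=0.12762  u=1.07675  d=0.92872  q=0.49879  discount=0.99745
step 8 (expiry): payoffs max(K−S,0) = 36.9173 26.8765 15.2352 1.7383 0.0000 0.0000 0.0000 0.0000 0.0000
step 7: (k=7,j=0): S=67.8275, (K−S)⁺=32.0825, hold=31.8278 ⇒ V=32.0825 exercise | (k=7,j=1): S=78.6390, (K−S)⁺=21.2710, hold=21.0163 ⇒ V=21.2710 exercise | (k=7,j=2): S=91.1739, (K−S)⁺=8.7361, hold=8.4814 ⇒ V=8.7361 exercise | (k=7,j=3): S=105.7067, (K−S)⁺=0.0000, hold=0.8690 ⇒ V=0.8690 continue | (k=7,j=4): S=122.5560, (K−S)⁺=0.0000, hold=0.0000 ⇒ V=0.0000 continue | (k=7,j=5): S=142.0911, (K−S)⁺=0.0000, hold=0.0000 ⇒ V=0.0000 continue | (k=7,j=6): S=164.7400, (K−S)⁺=0.0000, hold=0.0000 ⇒ V=0.0000 continue | (k=7,j=7): S=190.9990, (K−S)⁺=0.0000, hold=0.0000 ⇒ V=0.0000 continue  boundary S*=91.1739
step 6: (k=6,j=0): S=73.0335, (K−S)⁺=26.8765, hold=26.6218 ⇒ V=26.8765 exercise | (k=6,j=1): S=84.6748, (K−S)⁺=15.2352, hold=14.9805 ⇒ V=15.2352 exercise | (k=6,j=2): S=98.1717, (K−S)⁺=1.7383, hold=4.7999 ⇒ V=4.7999 continue | (k=6,j=3): S=113.8200, (K−S)⁺=0.0000, hold=0.4345 ⇒ V=0.4345 continue | (k=6,j=4): S=131.9626, (K−S)⁺=0.0000, hold=0.0000 ⇒ V=0.0000 continue | (k=6,j=5): S=152.9970, (K−S)⁺=0.0000, hold=0.0000 ⇒ V=0.0000 continue | (k=6,j=6): S=177.3843, (K−S)⁺=0.0000, hold=0.0000 ⇒ V=0.0000 continue  boundary S*=84.6748
step 5: (k=5,j=0): S=78.6390, (K−S)⁺=21.2710, hold=21.0163 ⇒ V=21.2710 exercise | (k=5,j=1): S=91.1739, (K−S)⁺=8.7361, hold=10.0046 ⇒ V=10.0046 continue | (k=5,j=2): S=105.7067, (K−S)⁺=0.0000, hold=2.6158 ⇒ V=2.6158 continue | (k=5,j=3): S=122.5560, (K−S)⁺=0.0000, hold=0.2172 ⇒ V=0.2172 continue | (k=5,j=4): S=142.0911, (K−S)⁺=0.0000, hold=0.0000 ⇒ V=0.0000 continue | (k=5,j=5): S=164.7400, (K−S)⁺=0.0000, hold=0.0000 ⇒ V=0.0000 continue  boundary S*=78.6390
step 4: (k=4,j=0): S=84.6748, (K−S)⁺=15.2352, hold=15.6116 ⇒ V=15.6116 continue | (k=4,j=1): S=98.1717, (K−S)⁺=1.7383, hold=6.3031 ⇒ V=6.3031 continue | (k=4,j=2): S=113.8200, (K−S)⁺=0.0000, hold=1.4158 ⇒ V=1.4158 continue | (k=4,j=3): S=131.9626, (K−S)⁺=0.0000, hold=0.1086 ⇒ V=0.1086 continue | (k=4,j=4): S=152.9970, (K−S)⁺=0.0000, hold=0.0000 ⇒ V=0.0000 continue  boundary S*=-
step 3: (k=3,j=0): S=91.1739, (K−S)⁺=8.7361, hold=10.9407 ⇒ V=10.9407 continue | (k=3,j=1): S=105.7067, (K−S)⁺=0.0000, hold=3.8555 ⇒ V=3.8555 continue | (k=3,j=2): S=122.5560, (K−S)⁺=0.0000, hold=0.7618 ⇒ V=0.7618 continue | (k=3,j=3): S=142.0911, (K−S)⁺=0.0000, hold=0.0543 ⇒ V=0.0543 continue  boundary S*=-
step 2: (k=2,j=0): S=98.1717, (K−S)⁺=1.7383, hold=7.3878 ⇒ V=7.3878 continue | (k=2,j=1): S=113.8200, (K−S)⁺=0.0000, hold=2.3065 ⇒ V=2.3065 continue | (k=2,j=2): S=131.9626, (K−S)⁺=0.0000, hold=0.4079 ⇒ V=0.4079 continue  boundary S*=-
step 1: (k=1,j=0): S=105.7067, (K−S)⁺=0.0000, hold=4.8410 ⇒ V=4.8410 continue | (k=1,j=1): S=122.5560, (K−S)⁺=0.0000, hold=1.3560 ⇒ V=1.3560 continue  boundary S*=-
step 0: (k=0,j=0): S=113.8200, (K−S)⁺=0.0000, hold=3.0948 ⇒ V=3.0948 continue  boundary S*=-

price = 3.0948
boundary = - - - - - 78.6390 84.6748 91.1739
tree:
3.0948
4.8410 1.3560
7.3878 2.3065 0.4079
10.9407 3.8555 0.7618 0.0543
15.6116 6.3031 1.4158 0.1086 0.0000
21.2710 10.0046 2.6158 0.2172 0.0000 0.0000
26.8765 15.2352 4.7999 0.4345 0.0000 0.0000 0.0000
32.0825 21.2710 8.7361 0.8690 0.0000 0.0000 0.0000 0.0000
36.9173 26.8765 15.2352 1.7383 0.0000 0.0000 0.0000 0.0000 0.0000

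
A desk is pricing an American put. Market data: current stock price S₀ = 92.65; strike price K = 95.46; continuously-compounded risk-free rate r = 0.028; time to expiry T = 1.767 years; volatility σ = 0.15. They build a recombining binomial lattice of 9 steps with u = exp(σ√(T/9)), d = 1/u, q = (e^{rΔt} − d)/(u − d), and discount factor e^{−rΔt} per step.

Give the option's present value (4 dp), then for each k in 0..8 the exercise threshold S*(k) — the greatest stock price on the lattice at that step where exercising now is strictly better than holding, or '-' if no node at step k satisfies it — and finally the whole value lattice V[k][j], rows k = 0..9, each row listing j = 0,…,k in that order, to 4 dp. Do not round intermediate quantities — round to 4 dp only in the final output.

price = 7.0932
boundary = - - - 75.9015 81.1176 75.9015 81.1176 75.9015 81.1176
tree:
7.0932
10.2770 4.2851
14.4267 6.6278 2.2091
19.5585 9.9321 3.7057 0.8773
24.4393 14.3424 6.0434 1.6282 0.2066
29.0062 19.5585 9.5163 2.9625 0.4373 0.0000
33.2794 24.4393 14.3424 5.2469 0.9253 0.0000 0.0000
37.2778 29.0062 19.5585 8.9403 1.9580 0.0000 0.0000 0.0000
41.0192 33.2794 24.4393 14.3424 4.1433 0.0000 0.0000 0.0000 0.0000
44.5199 37.2778 29.0062 19.5585 8.7677 0.0000 0.0000 0.0000 0.0000 0.0000

Δt=0.19633  u=1.06872  d=0.93570  q=0.52483  discount=0.99452
step 9 (expiry): payoffs max(K−S,0) = 44.5199 37.2778 29.0062 19.5585 8.7677 0.0000 0.0000 0.0000 0.0000 0.0000
step 8: (k=8,j=0): S=54.4408, (K−S)⁺=41.0192, hold=40.4958 ⇒ V=41.0192 exercise | (k=8,j=1): S=62.1806, (K−S)⁺=33.2794, hold=32.7560 ⇒ V=33.2794 exercise | (k=8,j=2): S=71.0207, (K−S)⁺=24.4393, hold=23.9159 ⇒ V=24.4393 exercise | (k=8,j=3): S=81.1176, (K−S)⁺=14.3424, hold=13.8190 ⇒ V=14.3424 exercise | (k=8,j=4): S=92.6500, (K−S)⁺=2.8100, hold=4.1433 ⇒ V=4.1433 continue | (k=8,j=5): S=105.8219, (K−S)⁺=0.0000, hold=0.0000 ⇒ V=0.0000 continue | (k=8,j=6): S=120.8664, (K−S)⁺=0.0000, hold=0.0000 ⇒ V=0.0000 continue | (k=8,j=7): S=138.0498, (K−S)⁺=0.0000, hold=0.0000 ⇒ V=0.0000 continue | (k=8,j=8): S=157.6761, (K−S)⁺=0.0000, hold=0.0000 ⇒ V=0.0000 continue  boundary S*=81.1176
step 7: (k=7,j=0): S=58.1822, (K−S)⁺=37.2778, hold=36.7545 ⇒ V=37.2778 exercise | (k=7,j=1): S=66.4538, (K−S)⁺=29.0062, hold=28.4828 ⇒ V=29.0062 exercise | (k=7,j=2): S=75.9015, (K−S)⁺=19.5585, hold=19.0352 ⇒ V=19.5585 exercise | (k=7,j=3): S=86.6923, (K−S)⁺=8.7677, hold=8.9403 ⇒ V=8.9403 continue | (k=7,j=4): S=99.0172, (K−S)⁺=0.0000, hold=1.9580 ⇒ V=1.9580 continue | (k=7,j=5): S=113.0943, (K−S)⁺=0.0000, hold=0.0000 ⇒ V=0.0000 continue | (k=7,j=6): S=129.1727, (K−S)⁺=0.0000, hold=0.0000 ⇒ V=0.0000 continue | (k=7,j=7): S=147.5370, (K−S)⁺=0.0000, hold=0.0000 ⇒ V=0.0000 continue  boundary S*=75.9015
step 6: (k=6,j=0): S=62.1806, (K−S)⁺=33.2794, hold=32.7560 ⇒ V=33.2794 exercise | (k=6,j=1): S=71.0207, (K−S)⁺=24.4393, hold=23.9159 ⇒ V=24.4393 exercise | (k=6,j=2): S=81.1176, (K−S)⁺=14.3424, hold=13.9091 ⇒ V=14.3424 exercise | (k=6,j=3): S=92.6500, (K−S)⁺=2.8100, hold=5.2469 ⇒ V=5.2469 continue | (k=6,j=4): S=105.8219, (K−S)⁺=0.0000, hold=0.9253 ⇒ V=0.9253 continue | (k=6,j=5): S=120.8664, (K−S)⁺=0.0000, hold=0.0000 ⇒ V=0.0000 continue | (k=6,j=6): S=138.0498, (K−S)⁺=0.0000, hold=0.0000 ⇒ V=0.0000 continue  boundary S*=81.1176
step 5: (k=5,j=0): S=66.4538, (K−S)⁺=29.0062, hold=28.4828 ⇒ V=29.0062 exercise | (k=5,j=1): S=75.9015, (K−S)⁺=19.5585, hold=19.0352 ⇒ V=19.5585 exercise | (k=5,j=2): S=86.6923, (K−S)⁺=8.7677, hold=9.5163 ⇒ V=9.5163 continue | (k=5,j=3): S=99.0172, (K−S)⁺=0.0000, hold=2.9625 ⇒ V=2.9625 continue | (k=5,j=4): S=113.0943, (K−S)⁺=0.0000, hold=0.4373 ⇒ V=0.4373 continue | (k=5,j=5): S=129.1727, (K−S)⁺=0.0000, hold=0.0000 ⇒ V=0.0000 continue  boundary S*=75.9015
step 4: (k=4,j=0): S=71.0207, (K−S)⁺=24.4393, hold=23.9159 ⇒ V=24.4393 exercise | (k=4,j=1): S=81.1176, (K−S)⁺=14.3424, hold=14.2098 ⇒ V=14.3424 exercise | (k=4,j=2): S=92.6500, (K−S)⁺=2.8100, hold=6.0434 ⇒ V=6.0434 continue | (k=4,j=3): S=105.8219, (K−S)⁺=0.0000, hold=1.6282 ⇒ V=1.6282 continue | (k=4,j=4): S=120.8664, (K−S)⁺=0.0000, hold=0.2066 ⇒ V=0.2066 continue  boundary S*=81.1176
step 3: (k=3,j=0): S=75.9015, (K−S)⁺=19.5585, hold=19.0352 ⇒ V=19.5585 exercise | (k=3,j=1): S=86.6923, (K−S)⁺=8.7677, hold=9.9321 ⇒ V=9.9321 continue | (k=3,j=2): S=99.0172, (K−S)⁺=0.0000, hold=3.7057 ⇒ V=3.7057 continue | (k=3,j=3): S=113.0943, (K−S)⁺=0.0000, hold=0.8773 ⇒ V=0.8773 continue  boundary S*=75.9015
step 2: (k=2,j=0): S=81.1176, (K−S)⁺=14.3424, hold=14.4267 ⇒ V=14.4267 continue | (k=2,j=1): S=92.6500, (K−S)⁺=2.8100, hold=6.6278 ⇒ V=6.6278 continue | (k=2,j=2): S=105.8219, (K−S)⁺=0.0000, hold=2.2091 ⇒ V=2.2091 continue  boundary S*=-
step 1: (k=1,j=0): S=86.6923, (K−S)⁺=8.7677, hold=10.2770 ⇒ V=10.2770 continue | (k=1,j=1): S=99.0172, (K−S)⁺=0.0000, hold=4.2851 ⇒ V=4.2851 continue  boundary S*=-
step 0: (k=0,j=0): S=92.6500, (K−S)⁺=2.8100, hold=7.0932 ⇒ V=7.0932 continue  boundary S*=-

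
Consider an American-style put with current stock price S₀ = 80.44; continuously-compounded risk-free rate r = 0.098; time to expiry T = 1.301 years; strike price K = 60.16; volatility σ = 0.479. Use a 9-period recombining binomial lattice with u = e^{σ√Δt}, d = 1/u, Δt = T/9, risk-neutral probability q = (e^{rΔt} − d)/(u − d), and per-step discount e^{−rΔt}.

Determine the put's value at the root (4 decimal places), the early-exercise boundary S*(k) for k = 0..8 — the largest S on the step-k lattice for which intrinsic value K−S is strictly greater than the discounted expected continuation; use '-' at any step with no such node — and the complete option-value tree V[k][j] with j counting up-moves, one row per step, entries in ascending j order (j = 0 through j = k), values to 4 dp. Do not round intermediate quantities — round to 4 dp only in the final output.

price = 4.8757
boundary = - - - - 38.8240 32.3599 38.8240 32.3599 38.8240
tree:
4.8757
7.3637 2.4636
10.8368 4.0128 0.9452
15.4741 6.3915 1.6879 0.2105
21.3360 9.9064 2.9695 0.4215 0.0000
27.8001 14.8457 5.1244 0.8442 0.0000 0.0000
33.1879 21.3360 8.6149 1.6907 0.0000 0.0000 0.0000
37.6787 27.8001 13.9534 3.3860 0.0000 0.0000 0.0000 0.0000
41.4217 33.1879 21.3360 6.7812 0.0000 0.0000 0.0000 0.0000 0.0000
44.5416 37.6787 27.8001 13.5806 0.0000 0.0000 0.0000 0.0000 0.0000 0.0000

Δt=0.14456, u=1.19976, d=0.83350, q=0.49355, disc=e^(-rΔt)=0.98593
k=9 terminal: V=max(K-S,0) → 44.5416 37.6787 27.8001 13.5806 0.0000 0.0000 0.0000 0.0000 0.0000 0.0000
k=8: j=0 S=18.7383 intr=41.4217 cont=40.5755 V=41.4217[EX]; j=1 S=26.9721 intr=33.1879 cont=32.3416 V=33.1879[EX]; j=2 S=38.8240 intr=21.3360 cont=20.4897 V=21.3360[EX]; j=3 S=55.8839 intr=4.2761 cont=6.7812 V=6.7812[hold]; j=4 S=80.4400 intr=0.0000 cont=0.0000 V=0.0000[hold]; j=5 S=115.7865 intr=0.0000 cont=0.0000 V=0.0000[hold]; j=6 S=166.6646 intr=0.0000 cont=0.0000 V=0.0000[hold]; j=7 S=239.8994 intr=0.0000 cont=0.0000 V=0.0000[hold]; j=8 S=345.3145 intr=0.0000 cont=0.0000 V=0.0000[hold]  S*(8)=38.8240
k=7: j=0 S=22.4813 intr=37.6787 cont=36.8324 V=37.6787[EX]; j=1 S=32.3599 intr=27.8001 cont=26.9538 V=27.8001[EX]; j=2 S=46.5794 intr=13.5806 cont=13.9534 V=13.9534[hold]; j=3 S=67.0470 intr=0.0000 cont=3.3860 V=3.3860[hold]; j=4 S=96.5084 intr=0.0000 cont=0.0000 V=0.0000[hold]; j=5 S=138.9155 intr=0.0000 cont=0.0000 V=0.0000[hold]; j=6 S=199.9569 intr=0.0000 cont=0.0000 V=0.0000[hold]; j=7 S=287.8207 intr=0.0000 cont=0.0000 V=0.0000[hold]  S*(7)=32.3599
k=6: j=0 S=26.9721 intr=33.1879 cont=32.3416 V=33.1879[EX]; j=1 S=38.8240 intr=21.3360 cont=20.6711 V=21.3360[EX]; j=2 S=55.8839 intr=4.2761 cont=8.6149 V=8.6149[hold]; j=3 S=80.4400 intr=0.0000 cont=1.6907 V=1.6907[hold]; j=4 S=115.7865 intr=0.0000 cont=0.0000 V=0.0000[hold]; j=5 S=166.6646 intr=0.0000 cont=0.0000 V=0.0000[hold]; j=6 S=239.8994 intr=0.0000 cont=0.0000 V=0.0000[hold]  S*(6)=38.8240
k=5: j=0 S=32.3599 intr=27.8001 cont=26.9538 V=27.8001[EX]; j=1 S=46.5794 intr=13.5806 cont=14.8457 V=14.8457[hold]; j=2 S=67.0470 intr=0.0000 cont=5.1244 V=5.1244[hold]; j=3 S=96.5084 intr=0.0000 cont=0.8442 V=0.8442[hold]; j=4 S=138.9155 intr=0.0000 cont=0.0000 V=0.0000[hold]; j=5 S=199.9569 intr=0.0000 cont=0.0000 V=0.0000[hold]  S*(5)=32.3599
k=4: j=0 S=38.8240 intr=21.3360 cont=21.1053 V=21.3360[EX]; j=1 S=55.8839 intr=4.2761 cont=9.9064 V=9.9064[hold]; j=2 S=80.4400 intr=0.0000 cont=2.9695 V=2.9695[hold]; j=3 S=115.7865 intr=0.0000 cont=0.4215 V=0.4215[hold]; j=4 S=166.6646 intr=0.0000 cont=0.0000 V=0.0000[hold]  S*(4)=38.8240
k=3: j=0 S=46.5794 intr=13.5806 cont=15.4741 V=15.4741[hold]; j=1 S=67.0470 intr=0.0000 cont=6.3915 V=6.3915[hold]; j=2 S=96.5084 intr=0.0000 cont=1.6879 V=1.6879[hold]; j=3 S=138.9155 intr=0.0000 cont=0.2105 V=0.2105[hold]  S*(3)=-
k=2: j=0 S=55.8839 intr=4.2761 cont=10.8368 V=10.8368[hold]; j=1 S=80.4400 intr=0.0000 cont=4.0128 V=4.0128[hold]; j=2 S=115.7865 intr=0.0000 cont=0.9452 V=0.9452[hold]  S*(2)=-
k=1: j=0 S=67.0470 intr=0.0000 cont=7.3637 V=7.3637[hold]; j=1 S=96.5084 intr=0.0000 cont=2.4636 V=2.4636[hold]  S*(1)=-
k=0: j=0 S=80.4400 intr=0.0000 cont=4.8757 V=4.8757[hold]  S*(0)=-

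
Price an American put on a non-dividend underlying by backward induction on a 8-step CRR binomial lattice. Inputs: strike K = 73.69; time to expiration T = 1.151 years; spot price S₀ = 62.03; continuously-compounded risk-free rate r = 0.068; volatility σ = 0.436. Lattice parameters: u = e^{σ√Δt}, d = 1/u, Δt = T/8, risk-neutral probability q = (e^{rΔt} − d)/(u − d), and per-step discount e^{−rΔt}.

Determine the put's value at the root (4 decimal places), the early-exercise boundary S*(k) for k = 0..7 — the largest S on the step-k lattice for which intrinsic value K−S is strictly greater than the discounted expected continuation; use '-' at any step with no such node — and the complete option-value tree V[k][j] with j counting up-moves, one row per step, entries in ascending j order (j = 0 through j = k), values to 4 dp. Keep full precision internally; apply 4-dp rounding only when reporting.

price = 16.7675
boundary = - - 44.5611 37.7688 44.5611 37.7688 44.5611 52.5749
tree:
16.7675
22.4470 11.1544
29.1289 15.8979 6.4088
35.9212 21.9262 9.9017 2.8781
41.6782 29.1289 14.8210 4.9469 0.7685
46.5577 35.9212 21.3143 8.3159 1.5167 0.0000
50.6934 41.6782 29.1289 13.5555 2.9934 0.0000 0.0000
54.1987 46.5577 35.9212 21.1151 5.9079 0.0000 0.0000 0.0000
57.1697 50.6934 41.6782 29.1289 11.6600 0.0000 0.0000 0.0000 0.0000

Δt=0.14388  u=1.17984  d=0.84757  q=0.48834  discount=0.99026
step 8 (expiry): payoffs max(K−S,0) = 57.1697 50.6934 41.6782 29.1289 11.6600 0.0000 0.0000 0.0000 0.0000
step 7: (k=7,j=0): S=19.4913, (K−S)⁺=54.1987, hold=53.4813 ⇒ V=54.1987 exercise | (k=7,j=1): S=27.1323, (K−S)⁺=46.5577, hold=45.8403 ⇒ V=46.5577 exercise | (k=7,j=2): S=37.7688, (K−S)⁺=35.9212, hold=35.2038 ⇒ V=35.9212 exercise | (k=7,j=3): S=52.5749, (K−S)⁺=21.1151, hold=20.3976 ⇒ V=21.1151 exercise | (k=7,j=4): S=73.1855, (K−S)⁺=0.5045, hold=5.9079 ⇒ V=5.9079 continue | (k=7,j=5): S=101.8757, (K−S)⁺=0.0000, hold=0.0000 ⇒ V=0.0000 continue | (k=7,j=6): S=141.8132, (K−S)⁺=0.0000, hold=0.0000 ⇒ V=0.0000 continue | (k=7,j=7): S=197.4071, (K−S)⁺=0.0000, hold=0.0000 ⇒ V=0.0000 continue  boundary S*=52.5749
step 6: (k=6,j=0): S=22.9966, (K−S)⁺=50.6934, hold=49.9760 ⇒ V=50.6934 exercise | (k=6,j=1): S=32.0118, (K−S)⁺=41.6782, hold=40.9608 ⇒ V=41.6782 exercise | (k=6,j=2): S=44.5611, (K−S)⁺=29.1289, hold=28.4115 ⇒ V=29.1289 exercise | (k=6,j=3): S=62.0300, (K−S)⁺=11.6600, hold=13.5555 ⇒ V=13.5555 continue | (k=6,j=4): S=86.3471, (K−S)⁺=0.0000, hold=2.9934 ⇒ V=2.9934 continue | (k=6,j=5): S=120.1970, (K−S)⁺=0.0000, hold=0.0000 ⇒ V=0.0000 continue | (k=6,j=6): S=167.3169, (K−S)⁺=0.0000, hold=0.0000 ⇒ V=0.0000 continue  boundary S*=44.5611
step 5: (k=5,j=0): S=27.1323, (K−S)⁺=46.5577, hold=45.8403 ⇒ V=46.5577 exercise | (k=5,j=1): S=37.7688, (K−S)⁺=35.9212, hold=35.2038 ⇒ V=35.9212 exercise | (k=5,j=2): S=52.5749, (K−S)⁺=21.1151, hold=21.3143 ⇒ V=21.3143 continue | (k=5,j=3): S=73.1855, (K−S)⁺=0.5045, hold=8.3159 ⇒ V=8.3159 continue | (k=5,j=4): S=101.8757, (K−S)⁺=0.0000, hold=1.5167 ⇒ V=1.5167 continue | (k=5,j=5): S=141.8132, (K−S)⁺=0.0000, hold=0.0000 ⇒ V=0.0000 continue  boundary S*=37.7688
step 4: (k=4,j=0): S=32.0118, (K−S)⁺=41.6782, hold=40.9608 ⇒ V=41.6782 exercise | (k=4,j=1): S=44.5611, (K−S)⁺=29.1289, hold=28.5078 ⇒ V=29.1289 exercise | (k=4,j=2): S=62.0300, (K−S)⁺=11.6600, hold=14.8210 ⇒ V=14.8210 continue | (k=4,j=3): S=86.3471, (K−S)⁺=0.0000, hold=4.9469 ⇒ V=4.9469 continue | (k=4,j=4): S=120.1970, (K−S)⁺=0.0000, hold=0.7685 ⇒ V=0.7685 continue  boundary S*=44.5611
step 3: (k=3,j=0): S=37.7688, (K−S)⁺=35.9212, hold=35.2038 ⇒ V=35.9212 exercise | (k=3,j=1): S=52.5749, (K−S)⁺=21.1151, hold=21.9262 ⇒ V=21.9262 continue | (k=3,j=2): S=73.1855, (K−S)⁺=0.5045, hold=9.9017 ⇒ V=9.9017 continue | (k=3,j=3): S=101.8757, (K−S)⁺=0.0000, hold=2.8781 ⇒ V=2.8781 continue  boundary S*=37.7688
step 2: (k=2,j=0): S=44.5611, (K−S)⁺=29.1289, hold=28.8037 ⇒ V=29.1289 exercise | (k=2,j=1): S=62.0300, (K−S)⁺=11.6600, hold=15.8979 ⇒ V=15.8979 continue | (k=2,j=2): S=86.3471, (K−S)⁺=0.0000, hold=6.4088 ⇒ V=6.4088 continue  boundary S*=44.5611
step 1: (k=1,j=0): S=52.5749, (K−S)⁺=21.1151, hold=22.4470 ⇒ V=22.4470 continue | (k=1,j=1): S=73.1855, (K−S)⁺=0.5045, hold=11.1544 ⇒ V=11.1544 continue  boundary S*=-
step 0: (k=0,j=0): S=62.0300, (K−S)⁺=11.6600, hold=16.7675 ⇒ V=16.7675 continue  boundary S*=-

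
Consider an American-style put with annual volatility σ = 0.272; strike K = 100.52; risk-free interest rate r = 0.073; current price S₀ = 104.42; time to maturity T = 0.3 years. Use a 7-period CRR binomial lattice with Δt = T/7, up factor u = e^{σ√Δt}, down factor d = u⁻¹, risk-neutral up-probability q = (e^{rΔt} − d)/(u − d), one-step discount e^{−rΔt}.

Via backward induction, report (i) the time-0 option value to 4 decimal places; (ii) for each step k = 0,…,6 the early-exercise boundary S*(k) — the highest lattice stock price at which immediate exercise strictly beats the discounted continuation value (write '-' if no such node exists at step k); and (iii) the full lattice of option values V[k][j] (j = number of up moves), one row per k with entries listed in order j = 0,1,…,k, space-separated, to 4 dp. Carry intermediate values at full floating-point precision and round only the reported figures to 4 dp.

price = 3.6574
boundary = - - - - 83.3613 88.1900 93.2984
tree:
3.6574
5.6848 1.7608
8.5642 2.9940 0.6043
12.4151 4.9714 1.1406 0.1003
17.1587 8.0008 2.1343 0.2070 0.0000
21.7230 12.3300 3.9518 0.4270 0.0000 0.0000
26.0374 17.1587 7.2216 0.8809 0.0000 0.0000 0.0000
30.1156 21.7230 12.3300 1.8173 0.0000 0.0000 0.0000 0.0000

params: Δt=0.04286 u=1.05792 d=0.94525 q=0.51374 e^(-rΔt)=0.99688
t_7 payoffs: 30.1156 21.7230 12.3300 1.8173 0.0000 0.0000 0.0000 0.0000
t_6: node(6,0) S=74.4826 payoff=26.0374 vs cont=25.7234 → 26.0374 [stop]  node(6,1) S=83.3613 payoff=17.1587 vs cont=16.8447 → 17.1587 [stop]  node(6,2) S=93.2984 payoff=7.2216 vs cont=6.9076 → 7.2216 [stop]  node(6,3) S=104.4200 payoff=0.0000 vs cont=0.8809 → 0.8809 [wait]  node(6,4) S=116.8674 payoff=0.0000 vs cont=0.0000 → 0.0000 [wait]  node(6,5) S=130.7986 payoff=0.0000 vs cont=0.0000 → 0.0000 [wait]  node(6,6) S=146.3904 payoff=0.0000 vs cont=0.0000 → 0.0000 [wait]  ⇒ S*(6)=93.2984
t_5: node(5,0) S=78.7970 payoff=21.7230 vs cont=21.4090 → 21.7230 [stop]  node(5,1) S=88.1900 payoff=12.3300 vs cont=12.0160 → 12.3300 [stop]  node(5,2) S=98.7027 payoff=1.8173 vs cont=3.9518 → 3.9518 [wait]  node(5,3) S=110.4685 payoff=0.0000 vs cont=0.4270 → 0.4270 [wait]  node(5,4) S=123.6369 payoff=0.0000 vs cont=0.0000 → 0.0000 [wait]  node(5,5) S=138.3751 payoff=0.0000 vs cont=0.0000 → 0.0000 [wait]  ⇒ S*(5)=88.1900
t_4: node(4,0) S=83.3613 payoff=17.1587 vs cont=16.8447 → 17.1587 [stop]  node(4,1) S=93.2984 payoff=7.2216 vs cont=8.0008 → 8.0008 [wait]  node(4,2) S=104.4200 payoff=0.0000 vs cont=2.1343 → 2.1343 [wait]  node(4,3) S=116.8674 payoff=0.0000 vs cont=0.2070 → 0.2070 [wait]  node(4,4) S=130.7986 payoff=0.0000 vs cont=0.0000 → 0.0000 [wait]  ⇒ S*(4)=83.3613
t_3: node(3,0) S=88.1900 payoff=12.3300 vs cont=12.4151 → 12.4151 [wait]  node(3,1) S=98.7027 payoff=1.8173 vs cont=4.9714 → 4.9714 [wait]  node(3,2) S=110.4685 payoff=0.0000 vs cont=1.1406 → 1.1406 [wait]  node(3,3) S=123.6369 payoff=0.0000 vs cont=0.1003 → 0.1003 [wait]  ⇒ S*(3)=-
t_2: node(2,0) S=93.2984 payoff=7.2216 vs cont=8.5642 → 8.5642 [wait]  node(2,1) S=104.4200 payoff=0.0000 vs cont=2.9940 → 2.9940 [wait]  node(2,2) S=116.8674 payoff=0.0000 vs cont=0.6043 → 0.6043 [wait]  ⇒ S*(2)=-
t_1: node(1,0) S=98.7027 payoff=1.8173 vs cont=5.6848 → 5.6848 [wait]  node(1,1) S=110.4685 payoff=0.0000 vs cont=1.7608 → 1.7608 [wait]  ⇒ S*(1)=-
t_0: node(0,0) S=104.4200 payoff=0.0000 vs cont=3.6574 → 3.6574 [wait]  ⇒ S*(0)=-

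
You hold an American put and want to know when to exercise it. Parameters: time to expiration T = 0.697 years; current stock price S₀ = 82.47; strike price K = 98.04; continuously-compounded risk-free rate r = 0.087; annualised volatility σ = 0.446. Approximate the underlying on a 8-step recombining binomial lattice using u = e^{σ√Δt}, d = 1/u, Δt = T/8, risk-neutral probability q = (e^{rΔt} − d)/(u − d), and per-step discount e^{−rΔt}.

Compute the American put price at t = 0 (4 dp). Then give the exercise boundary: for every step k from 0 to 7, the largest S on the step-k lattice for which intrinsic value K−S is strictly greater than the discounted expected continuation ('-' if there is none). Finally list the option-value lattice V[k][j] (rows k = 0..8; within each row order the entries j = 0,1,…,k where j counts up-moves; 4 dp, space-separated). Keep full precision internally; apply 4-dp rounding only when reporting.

Δt=0.08712  u=1.14070  d=0.87665  q=0.49595  discount=0.99245
step 8 (expiry): payoffs max(K−S,0) = 69.2718 60.6067 49.3316 34.6603 15.5700 0.0000 0.0000 0.0000 0.0000
step 7: (k=7,j=0): S=32.8160, (K−S)⁺=65.2240, hold=64.4837 ⇒ V=65.2240 exercise | (k=7,j=1): S=42.7003, (K−S)⁺=55.3397, hold=54.5993 ⇒ V=55.3397 exercise | (k=7,j=2): S=55.5619, (K−S)⁺=42.4781, hold=41.7378 ⇒ V=42.4781 exercise | (k=7,j=3): S=72.2975, (K−S)⁺=25.7425, hold=25.0022 ⇒ V=25.7425 exercise | (k=7,j=4): S=94.0739, (K−S)⁺=3.9661, hold=7.7888 ⇒ V=7.7888 continue | (k=7,j=5): S=122.4094, (K−S)⁺=0.0000, hold=0.0000 ⇒ V=0.0000 continue | (k=7,j=6): S=159.2798, (K−S)⁺=0.0000, hold=0.0000 ⇒ V=0.0000 continue | (k=7,j=7): S=207.2558, (K−S)⁺=0.0000, hold=0.0000 ⇒ V=0.0000 continue  boundary S*=72.2975
step 6: (k=6,j=0): S=37.4333, (K−S)⁺=60.6067, hold=59.8664 ⇒ V=60.6067 exercise | (k=6,j=1): S=48.7084, (K−S)⁺=49.3316, hold=48.5912 ⇒ V=49.3316 exercise | (k=6,j=2): S=63.3797, (K−S)⁺=34.6603, hold=33.9200 ⇒ V=34.6603 exercise | (k=6,j=3): S=82.4700, (K−S)⁺=15.5700, hold=16.7112 ⇒ V=16.7112 continue | (k=6,j=4): S=107.3104, (K−S)⁺=0.0000, hold=3.8963 ⇒ V=3.8963 continue | (k=6,j=5): S=139.6329, (K−S)⁺=0.0000, hold=0.0000 ⇒ V=0.0000 continue | (k=6,j=6): S=181.6911, (K−S)⁺=0.0000, hold=0.0000 ⇒ V=0.0000 continue  boundary S*=63.3797
step 5: (k=5,j=0): S=42.7003, (K−S)⁺=55.3397, hold=54.5993 ⇒ V=55.3397 exercise | (k=5,j=1): S=55.5619, (K−S)⁺=42.4781, hold=41.7378 ⇒ V=42.4781 exercise | (k=5,j=2): S=72.2975, (K−S)⁺=25.7425, hold=25.5639 ⇒ V=25.7425 exercise | (k=5,j=3): S=94.0739, (K−S)⁺=3.9661, hold=10.2774 ⇒ V=10.2774 continue | (k=5,j=4): S=122.4094, (K−S)⁺=0.0000, hold=1.9491 ⇒ V=1.9491 continue | (k=5,j=5): S=159.2798, (K−S)⁺=0.0000, hold=0.0000 ⇒ V=0.0000 continue  boundary S*=72.2975
step 4: (k=4,j=0): S=48.7084, (K−S)⁺=49.3316, hold=48.5912 ⇒ V=49.3316 exercise | (k=4,j=1): S=63.3797, (K−S)⁺=34.6603, hold=33.9200 ⇒ V=34.6603 exercise | (k=4,j=2): S=82.4700, (K−S)⁺=15.5700, hold=17.9361 ⇒ V=17.9361 continue | (k=4,j=3): S=107.3104, (K−S)⁺=0.0000, hold=6.1006 ⇒ V=6.1006 continue | (k=4,j=4): S=139.6329, (K−S)⁺=0.0000, hold=0.9750 ⇒ V=0.9750 continue  boundary S*=63.3797
step 3: (k=3,j=0): S=55.5619, (K−S)⁺=42.4781, hold=41.7378 ⇒ V=42.4781 exercise | (k=3,j=1): S=72.2975, (K−S)⁺=25.7425, hold=26.1668 ⇒ V=26.1668 continue | (k=3,j=2): S=94.0739, (K−S)⁺=3.9661, hold=11.9752 ⇒ V=11.9752 continue | (k=3,j=3): S=122.4094, (K−S)⁺=0.0000, hold=3.5317 ⇒ V=3.5317 continue  boundary S*=55.5619
step 2: (k=2,j=0): S=63.3797, (K−S)⁺=34.6603, hold=34.1288 ⇒ V=34.6603 exercise | (k=2,j=1): S=82.4700, (K−S)⁺=15.5700, hold=18.9840 ⇒ V=18.9840 continue | (k=2,j=2): S=107.3104, (K−S)⁺=0.0000, hold=7.7288 ⇒ V=7.7288 continue  boundary S*=63.3797
step 1: (k=1,j=0): S=72.2975, (K−S)⁺=25.7425, hold=26.6826 ⇒ V=26.6826 continue | (k=1,j=1): S=94.0739, (K−S)⁺=3.9661, hold=13.3008 ⇒ V=13.3008 continue  boundary S*=-
step 0: (k=0,j=0): S=82.4700, (K−S)⁺=15.5700, hold=19.8945 ⇒ V=19.8945 continue  boundary S*=-

price = 19.8945
boundary = - - 63.3797 55.5619 63.3797 72.2975 63.3797 72.2975
tree:
19.8945
26.6826 13.3008
34.6603 18.9840 7.7288
42.4781 26.1668 11.9752 3.5317
49.3316 34.6603 17.9361 6.1006 0.9750
55.3397 42.4781 25.7425 10.2774 1.9491 0.0000
60.6067 49.3316 34.6603 16.7112 3.8963 0.0000 0.0000
65.2240 55.3397 42.4781 25.7425 7.7888 0.0000 0.0000 0.0000
69.2718 60.6067 49.3316 34.6603 15.5700 0.0000 0.0000 0.0000 0.0000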